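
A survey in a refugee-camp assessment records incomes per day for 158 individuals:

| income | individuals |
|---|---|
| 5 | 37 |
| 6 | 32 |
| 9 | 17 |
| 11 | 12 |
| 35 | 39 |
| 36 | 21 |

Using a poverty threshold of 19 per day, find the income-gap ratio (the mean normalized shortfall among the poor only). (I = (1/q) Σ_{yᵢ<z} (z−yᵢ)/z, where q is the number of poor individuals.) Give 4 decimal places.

Below z: 37×5, 32×6, 17×9, 12×11 (q = 98 of N = 158).
Shortfall ratios (z−y)/z: 0.7368 (×37), 0.6842 (×32), 0.5263 (×17), 0.4211 (×12); sum = 63.157895.
I averages over the q = 98 poor units only: 63.157895 / 98 = 0.6445.

0.6445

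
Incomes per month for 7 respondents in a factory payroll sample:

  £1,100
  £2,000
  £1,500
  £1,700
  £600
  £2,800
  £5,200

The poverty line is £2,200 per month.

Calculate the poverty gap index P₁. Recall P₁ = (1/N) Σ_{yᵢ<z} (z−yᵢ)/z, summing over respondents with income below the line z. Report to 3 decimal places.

0.266

Incomes under z: £600, £1,100, £1,500, £1,700, £2,000 (q = 5 of N = 7).
Normalized shortfalls: (2200−600)/2200 = 0.7273; (2200−1100)/2200 = 0.5000; (2200−1500)/2200 = 0.3182; (2200−1700)/2200 = 0.2273; (2200−2000)/2200 = 0.0909.
Sum of shortfalls = 1.863636; P₁ averages over all N: 1.863636 / 7 = 0.266.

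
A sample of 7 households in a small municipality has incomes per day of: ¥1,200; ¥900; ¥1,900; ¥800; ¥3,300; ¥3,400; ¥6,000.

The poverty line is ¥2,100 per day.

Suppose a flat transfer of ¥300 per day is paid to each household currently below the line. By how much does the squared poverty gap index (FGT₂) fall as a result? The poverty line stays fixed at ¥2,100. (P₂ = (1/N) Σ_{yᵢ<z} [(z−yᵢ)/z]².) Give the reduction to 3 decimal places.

Before: below the line — ¥800, ¥900, ¥1,200, ¥1,900; squared poverty gap index (FGT₂) = 0.12893.
After the ¥300 transfer: below the line — ¥1,100, ¥1,200, ¥1,500; squared poverty gap index (FGT₂) = 0.07029.
Reduction = 0.12893 − 0.07029 = 0.059.

0.059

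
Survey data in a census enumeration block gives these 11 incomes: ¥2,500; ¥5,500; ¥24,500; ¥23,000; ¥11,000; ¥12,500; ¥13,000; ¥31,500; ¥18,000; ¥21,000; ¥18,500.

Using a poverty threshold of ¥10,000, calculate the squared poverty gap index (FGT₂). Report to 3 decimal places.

Below the line: ¥2,500, ¥5,500 (q = 2 of N = 11).
Relative gaps: (10000−2500)/10000 = 0.7500; (10000−5500)/10000 = 0.4500.
Squared: 0.5625; 0.2025.
Sum = 0.765000; P₂ = 0.765000 / 11 = 0.070.

0.070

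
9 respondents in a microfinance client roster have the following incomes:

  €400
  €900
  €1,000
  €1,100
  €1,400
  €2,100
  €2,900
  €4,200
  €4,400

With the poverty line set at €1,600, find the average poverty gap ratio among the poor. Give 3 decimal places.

Incomes under z: €400, €900, €1,000, €1,100, €1,400 (q = 5 of N = 9).
Relative gaps: 0.7500, 0.4375, 0.3750, 0.3125, 0.1250; sum = 2.000000.
The income-gap ratio divides by q (the poor only): 2.000000 / 5 = 0.400.

0.400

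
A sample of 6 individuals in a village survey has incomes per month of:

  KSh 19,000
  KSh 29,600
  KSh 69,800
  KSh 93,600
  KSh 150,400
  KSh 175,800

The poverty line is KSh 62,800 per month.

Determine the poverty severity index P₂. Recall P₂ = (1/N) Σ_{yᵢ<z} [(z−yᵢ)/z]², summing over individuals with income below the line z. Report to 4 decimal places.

Incomes under z: KSh 19,000, KSh 29,600 (q = 2 of N = 6).
Gap ratios (z−y)/z: (62800−19000)/62800 = 0.6975; (62800−29600)/62800 = 0.5287.
Squared: 0.4864; 0.2795.
Sum = 0.765924; P₂ = 0.765924 / 6 = 0.1277.

0.1277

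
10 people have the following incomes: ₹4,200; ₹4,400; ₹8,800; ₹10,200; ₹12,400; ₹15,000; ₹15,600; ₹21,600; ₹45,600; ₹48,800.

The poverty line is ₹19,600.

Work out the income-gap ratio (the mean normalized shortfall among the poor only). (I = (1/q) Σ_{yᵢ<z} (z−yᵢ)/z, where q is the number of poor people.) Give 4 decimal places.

Incomes under z: ₹4,200, ₹4,400, ₹8,800, ₹10,200, ₹12,400, ₹15,000, ₹15,600 (q = 7 of N = 10).
Shortfall ratios (z−y)/z: 0.7857, 0.7755, 0.5510, 0.4796, 0.3673, 0.2347, 0.2041; sum = 3.397959.
I averages over the q = 7 poor units only: 3.397959 / 7 = 0.4854.

0.4854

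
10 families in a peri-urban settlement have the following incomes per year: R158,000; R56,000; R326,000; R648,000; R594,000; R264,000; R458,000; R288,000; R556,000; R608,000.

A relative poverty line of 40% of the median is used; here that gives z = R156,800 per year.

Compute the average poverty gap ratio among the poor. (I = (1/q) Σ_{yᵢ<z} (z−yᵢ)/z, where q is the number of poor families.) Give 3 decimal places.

0.643

Below z: R56,000 (q = 1 of N = 10).
Shortfall ratios (z−y)/z: 0.6429; sum = 0.642857.
I averages over the q = 1 poor units only: 0.642857 / 1 = 0.643.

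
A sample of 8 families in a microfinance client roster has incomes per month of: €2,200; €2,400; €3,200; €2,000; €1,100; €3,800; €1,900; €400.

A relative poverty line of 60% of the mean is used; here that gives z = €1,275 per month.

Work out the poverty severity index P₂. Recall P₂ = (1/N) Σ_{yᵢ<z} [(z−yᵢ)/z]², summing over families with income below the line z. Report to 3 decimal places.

Incomes under z: €400, €1,100 (q = 2 of N = 8).
Relative gaps: (1275−400)/1275 = 0.6863; (1275−1100)/1275 = 0.1373.
Squared: 0.4710; 0.0188.
Sum = 0.489812; P₂ = 0.489812 / 8 = 0.061.

0.061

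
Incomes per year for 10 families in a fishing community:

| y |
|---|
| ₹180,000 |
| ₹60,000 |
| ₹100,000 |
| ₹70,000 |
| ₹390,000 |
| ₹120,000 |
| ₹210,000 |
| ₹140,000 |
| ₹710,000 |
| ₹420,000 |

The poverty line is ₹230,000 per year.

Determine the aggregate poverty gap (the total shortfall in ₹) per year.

₹730,000

Incomes under z: ₹60,000, ₹70,000, ₹100,000, ₹120,000, ₹140,000, ₹180,000, ₹210,000 (q = 7 of N = 10).
Individual gaps: 230000−60000 = 170000; 230000−70000 = 160000; 230000−100000 = 130000; 230000−120000 = 110000; 230000−140000 = 90000; 230000−180000 = 50000; 230000−210000 = 20000.
Aggregate gap = ₹730,000.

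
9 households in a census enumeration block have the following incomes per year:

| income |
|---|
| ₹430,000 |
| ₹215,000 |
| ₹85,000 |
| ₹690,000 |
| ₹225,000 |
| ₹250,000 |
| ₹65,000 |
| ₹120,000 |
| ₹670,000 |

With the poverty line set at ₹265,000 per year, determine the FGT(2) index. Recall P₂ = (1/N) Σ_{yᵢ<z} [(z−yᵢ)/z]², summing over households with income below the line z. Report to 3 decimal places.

0.155

Below the line: ₹65,000, ₹85,000, ₹120,000, ₹215,000, ₹225,000, ₹250,000 (q = 6 of N = 9).
Shortfall ratios: (265000−65000)/265000 = 0.7547; (265000−85000)/265000 = 0.6792; (265000−120000)/265000 = 0.5472; (265000−215000)/265000 = 0.1887; (265000−225000)/265000 = 0.1509; (265000−250000)/265000 = 0.0566.
Squared: 0.5696; 0.4614; 0.2994; 0.0356; 0.0228; 0.0032.
Sum = 1.391954; P₂ = 1.391954 / 9 = 0.155.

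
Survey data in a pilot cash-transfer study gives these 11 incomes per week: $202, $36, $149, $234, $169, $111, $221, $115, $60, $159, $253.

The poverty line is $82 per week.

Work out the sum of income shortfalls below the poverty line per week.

Below z: $36, $60 (q = 2 of N = 11).
Individual gaps: 82−36 = 46; 82−60 = 22.
Aggregate gap = $68.

$68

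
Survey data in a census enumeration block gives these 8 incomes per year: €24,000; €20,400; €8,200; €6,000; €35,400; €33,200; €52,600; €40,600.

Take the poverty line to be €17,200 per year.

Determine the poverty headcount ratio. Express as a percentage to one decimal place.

2 of the 8 respondents have income below €17,200.
H = 2/8 = 25.0%.

25.0%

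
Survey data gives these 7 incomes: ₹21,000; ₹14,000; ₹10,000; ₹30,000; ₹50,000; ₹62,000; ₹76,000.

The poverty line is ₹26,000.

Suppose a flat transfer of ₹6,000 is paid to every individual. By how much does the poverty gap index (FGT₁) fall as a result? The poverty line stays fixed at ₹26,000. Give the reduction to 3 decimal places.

Before: below the line — ₹10,000, ₹14,000, ₹21,000; poverty gap index (FGT₁) = 0.18132.
After the ₹6,000 transfer: below the line — ₹16,000, ₹20,000; poverty gap index (FGT₁) = 0.08791.
Reduction = 0.18132 − 0.08791 = 0.093.

0.093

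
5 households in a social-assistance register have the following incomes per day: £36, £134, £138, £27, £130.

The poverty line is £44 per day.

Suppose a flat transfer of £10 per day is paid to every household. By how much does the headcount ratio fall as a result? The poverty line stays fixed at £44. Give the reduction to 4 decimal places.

0.2000

Before: below the line — £27, £36; headcount ratio = 0.400000.
After the £10 transfer: below the line — £37; headcount ratio = 0.200000.
Reduction = 0.400000 − 0.200000 = 0.2000.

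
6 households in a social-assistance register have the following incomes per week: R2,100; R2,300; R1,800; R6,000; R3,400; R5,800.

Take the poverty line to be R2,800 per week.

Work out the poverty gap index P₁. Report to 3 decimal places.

Below the line: R1,800, R2,100, R2,300 (q = 3 of N = 6).
Relative gaps: (2800−1800)/2800 = 0.3571; (2800−2100)/2800 = 0.2500; (2800−2300)/2800 = 0.1786.
Σ = 0.785714. Dividing by the full population N = 6 gives P₁ = 0.131.

0.131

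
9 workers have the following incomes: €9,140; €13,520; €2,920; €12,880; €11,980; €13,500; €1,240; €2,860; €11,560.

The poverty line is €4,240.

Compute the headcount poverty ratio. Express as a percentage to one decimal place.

33.3%

3 of the 9 workers have income below €4,240.
H = 3/9 = 33.3%.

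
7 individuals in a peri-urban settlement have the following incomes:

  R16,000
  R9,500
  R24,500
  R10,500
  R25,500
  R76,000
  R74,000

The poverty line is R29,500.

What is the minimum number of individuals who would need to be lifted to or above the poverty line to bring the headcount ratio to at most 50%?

Currently q = 5 of N = 7 are below the line (H = 0.714).
A headcount ratio of at most 50% allows at most ⌊0.50 × 7⌋ = 3 poor individuals.
So at least 5 − 3 = 2 must be lifted.

2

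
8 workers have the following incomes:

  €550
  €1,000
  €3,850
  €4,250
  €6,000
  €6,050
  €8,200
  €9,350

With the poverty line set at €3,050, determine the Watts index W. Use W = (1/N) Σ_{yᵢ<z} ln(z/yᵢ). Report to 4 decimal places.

Below the line: €550, €1,000 (q = 2 of N = 8).
ln(z/y) terms: ln(3050/550) = 1.7130; ln(3050/1000) = 1.1151.
W = 2.828120 / 8 = 0.3535.

0.3535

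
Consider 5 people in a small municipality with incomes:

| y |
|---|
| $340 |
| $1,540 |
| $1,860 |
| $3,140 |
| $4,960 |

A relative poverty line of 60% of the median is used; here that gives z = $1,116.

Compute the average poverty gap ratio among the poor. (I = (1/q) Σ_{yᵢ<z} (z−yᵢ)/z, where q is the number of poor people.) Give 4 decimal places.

Below z: $340 (q = 1 of N = 5).
Shortfall ratios (z−y)/z: 0.6953; sum = 0.695341.
I averages over the q = 1 poor units only: 0.695341 / 1 = 0.6953.

0.6953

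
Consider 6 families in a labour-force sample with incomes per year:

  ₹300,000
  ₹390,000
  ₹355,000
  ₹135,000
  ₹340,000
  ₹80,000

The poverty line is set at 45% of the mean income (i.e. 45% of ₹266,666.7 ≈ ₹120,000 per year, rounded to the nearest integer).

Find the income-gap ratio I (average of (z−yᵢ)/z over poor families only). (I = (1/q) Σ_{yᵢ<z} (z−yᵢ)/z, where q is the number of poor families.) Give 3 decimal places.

0.333

Poor units: ₹80,000 (q = 1 of N = 6).
Shortfall ratios (z−y)/z: 0.3333; sum = 0.333333.
The income-gap ratio divides by q (the poor only): 0.333333 / 1 = 0.333.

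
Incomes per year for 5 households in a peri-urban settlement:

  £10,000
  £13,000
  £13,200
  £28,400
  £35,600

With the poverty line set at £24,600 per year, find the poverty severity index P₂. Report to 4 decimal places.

0.1579

Poor units: £10,000, £13,000, £13,200 (q = 3 of N = 5).
Gap ratios (z−y)/z: (24600−10000)/24600 = 0.5935; (24600−13000)/24600 = 0.4715; (24600−13200)/24600 = 0.4634.
Squared: 0.3522; 0.2224; 0.2148.
Sum = 0.789345; P₂ = 0.789345 / 5 = 0.1579.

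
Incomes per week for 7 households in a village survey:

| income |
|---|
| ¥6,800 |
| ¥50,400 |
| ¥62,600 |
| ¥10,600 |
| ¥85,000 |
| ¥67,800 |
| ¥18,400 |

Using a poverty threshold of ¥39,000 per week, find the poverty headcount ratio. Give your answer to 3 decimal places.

0.429

3 of the 7 households have income below ¥39,000.
H = 3/7 = 0.429.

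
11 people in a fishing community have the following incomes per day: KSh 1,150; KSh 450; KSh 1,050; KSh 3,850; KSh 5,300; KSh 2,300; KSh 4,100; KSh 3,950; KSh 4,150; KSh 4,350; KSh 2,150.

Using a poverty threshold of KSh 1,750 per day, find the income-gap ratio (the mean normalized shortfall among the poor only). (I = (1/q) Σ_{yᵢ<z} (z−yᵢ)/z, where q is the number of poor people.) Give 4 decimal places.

0.4952

Poor units: KSh 450, KSh 1,050, KSh 1,150 (q = 3 of N = 11).
Shortfall ratios (z−y)/z: 0.7429, 0.4000, 0.3429; sum = 1.485714.
I averages over the q = 3 poor units only: 1.485714 / 3 = 0.4952.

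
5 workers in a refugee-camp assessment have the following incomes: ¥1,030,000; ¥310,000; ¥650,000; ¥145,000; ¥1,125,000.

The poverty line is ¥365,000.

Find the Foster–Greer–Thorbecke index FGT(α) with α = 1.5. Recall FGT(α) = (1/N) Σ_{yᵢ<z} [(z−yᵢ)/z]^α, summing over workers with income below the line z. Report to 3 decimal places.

0.105

Incomes under z: ¥145,000, ¥310,000 (q = 2 of N = 5).
Normalized shortfalls: (365000−145000)/365000 = 0.6027; (365000−310000)/365000 = 0.1507.
Raised to α = 1.5: 0.46794; 0.05849.
Sum = 0.526438; FGT(1.5) = 0.526438 / 5 = 0.105.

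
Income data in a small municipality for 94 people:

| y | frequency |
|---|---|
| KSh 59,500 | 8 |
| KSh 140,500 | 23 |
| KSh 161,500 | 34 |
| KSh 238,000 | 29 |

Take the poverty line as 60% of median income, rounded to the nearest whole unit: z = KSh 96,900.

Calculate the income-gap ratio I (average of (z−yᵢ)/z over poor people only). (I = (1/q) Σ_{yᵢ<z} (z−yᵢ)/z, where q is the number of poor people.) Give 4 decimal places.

0.3860

Incomes under z: 8×KSh 59,500 (q = 8 of N = 94).
Relative gaps: 0.3860 (×8); sum = 3.087719.
I averages over the q = 8 poor units only: 3.087719 / 8 = 0.3860.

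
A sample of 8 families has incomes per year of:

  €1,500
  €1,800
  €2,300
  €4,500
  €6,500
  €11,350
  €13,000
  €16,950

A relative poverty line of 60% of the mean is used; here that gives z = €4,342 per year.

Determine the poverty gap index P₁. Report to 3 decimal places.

Below z: €1,500, €1,800, €2,300 (q = 3 of N = 8).
Normalized shortfalls: (4342−1500)/4342 = 0.6545; (4342−1800)/4342 = 0.5854; (4342−2300)/4342 = 0.4703.
Sum of shortfalls = 1.710272; P₁ averages over all N: 1.710272 / 8 = 0.214.

0.214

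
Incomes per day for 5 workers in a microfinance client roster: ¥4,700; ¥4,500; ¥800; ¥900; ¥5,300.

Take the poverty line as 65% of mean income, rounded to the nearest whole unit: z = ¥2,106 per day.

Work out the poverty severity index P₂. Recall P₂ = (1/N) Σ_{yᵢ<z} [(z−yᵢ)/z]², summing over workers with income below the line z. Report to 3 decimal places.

0.142

Below the line: ¥800, ¥900 (q = 2 of N = 5).
Relative gaps: (2106−800)/2106 = 0.6201; (2106−900)/2106 = 0.5726.
Squared: 0.3846; 0.3279.
Sum = 0.712492; P₂ = 0.712492 / 5 = 0.142.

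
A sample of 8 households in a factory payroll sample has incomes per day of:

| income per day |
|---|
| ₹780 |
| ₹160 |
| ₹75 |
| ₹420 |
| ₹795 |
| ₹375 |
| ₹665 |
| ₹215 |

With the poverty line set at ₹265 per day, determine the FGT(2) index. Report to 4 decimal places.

Poor units: ₹75, ₹160, ₹215 (q = 3 of N = 8).
Normalized shortfalls: (265−75)/265 = 0.7170; (265−160)/265 = 0.3962; (265−215)/265 = 0.1887.
Squared: 0.5141; 0.1570; 0.0356.
Sum = 0.706657; P₂ = 0.706657 / 8 = 0.0883.

0.0883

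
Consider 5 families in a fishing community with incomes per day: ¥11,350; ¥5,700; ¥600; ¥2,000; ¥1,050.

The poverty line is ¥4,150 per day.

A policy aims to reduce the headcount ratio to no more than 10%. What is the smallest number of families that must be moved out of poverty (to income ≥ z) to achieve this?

3

3 of the 5 families are poor, so H = 3/5 = 0.600.
A headcount ratio of at most 10% allows at most ⌊0.10 × 5⌋ = 0 poor families.
So at least 3 − 0 = 3 must be lifted.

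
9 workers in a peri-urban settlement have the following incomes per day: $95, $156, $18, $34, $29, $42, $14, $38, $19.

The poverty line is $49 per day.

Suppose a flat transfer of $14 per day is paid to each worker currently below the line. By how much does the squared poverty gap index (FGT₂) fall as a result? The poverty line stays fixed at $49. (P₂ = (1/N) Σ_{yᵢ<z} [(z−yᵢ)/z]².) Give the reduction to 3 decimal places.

Before: below the line — $14, $18, $19, $29, $34, $38, $42; squared poverty gap index (FGT₂) = 0.17960.
After the $14 transfer: below the line — $28, $32, $33, $43, $48; squared poverty gap index (FGT₂) = 0.04734.
Reduction = 0.17960 − 0.04734 = 0.132.

0.132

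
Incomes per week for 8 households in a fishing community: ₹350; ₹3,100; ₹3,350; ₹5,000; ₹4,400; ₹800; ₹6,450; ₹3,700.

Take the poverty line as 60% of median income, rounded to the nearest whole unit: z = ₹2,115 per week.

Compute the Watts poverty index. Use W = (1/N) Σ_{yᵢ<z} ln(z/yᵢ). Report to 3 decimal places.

Below z: ₹350, ₹800 (q = 2 of N = 8).
ln(z/y) terms: ln(2115/350) = 1.7989; ln(2115/800) = 0.9722.
W = 2.771075 / 8 = 0.346.

0.346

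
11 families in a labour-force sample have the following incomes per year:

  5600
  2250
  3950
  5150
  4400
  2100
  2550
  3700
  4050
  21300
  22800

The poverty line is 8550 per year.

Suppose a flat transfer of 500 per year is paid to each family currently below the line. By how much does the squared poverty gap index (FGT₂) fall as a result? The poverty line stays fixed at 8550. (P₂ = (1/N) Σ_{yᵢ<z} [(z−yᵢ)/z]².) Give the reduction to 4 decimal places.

0.0509

Before: below the line — 2100, 2250, 2550, 3700, 3950, 4050, 4400, 5150, 5600; squared poverty gap index (FGT₂) = 0.273228.
After the 500 transfer: below the line — 2600, 2750, 3050, 4200, 4450, 4550, 4900, 5650, 6100; squared poverty gap index (FGT₂) = 0.222303.
Reduction = 0.273228 − 0.222303 = 0.0509.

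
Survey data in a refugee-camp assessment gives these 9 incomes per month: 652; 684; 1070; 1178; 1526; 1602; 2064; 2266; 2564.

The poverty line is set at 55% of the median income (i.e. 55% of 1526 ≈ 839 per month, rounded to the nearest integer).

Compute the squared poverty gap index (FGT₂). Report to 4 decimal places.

0.0093

Incomes under z: 652, 684 (q = 2 of N = 9).
Gap ratios (z−y)/z: (839−652)/839 = 0.2229; (839−684)/839 = 0.1847.
Squared: 0.0497; 0.0341.
Sum = 0.083808; P₂ = 0.083808 / 9 = 0.0093.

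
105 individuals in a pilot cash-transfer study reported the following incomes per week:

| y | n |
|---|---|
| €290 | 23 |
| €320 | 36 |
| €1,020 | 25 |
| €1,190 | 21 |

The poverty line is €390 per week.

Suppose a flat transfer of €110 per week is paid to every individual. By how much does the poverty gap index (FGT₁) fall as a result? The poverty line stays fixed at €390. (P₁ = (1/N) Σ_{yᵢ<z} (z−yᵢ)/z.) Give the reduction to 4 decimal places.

0.1177

Before: below the line — 23×€290, 36×€320; poverty gap index (FGT₁) = 0.117705.
After the €110 transfer: below the line — none; poverty gap index (FGT₁) = 0.000000.
Reduction = 0.117705 − 0.000000 = 0.1177.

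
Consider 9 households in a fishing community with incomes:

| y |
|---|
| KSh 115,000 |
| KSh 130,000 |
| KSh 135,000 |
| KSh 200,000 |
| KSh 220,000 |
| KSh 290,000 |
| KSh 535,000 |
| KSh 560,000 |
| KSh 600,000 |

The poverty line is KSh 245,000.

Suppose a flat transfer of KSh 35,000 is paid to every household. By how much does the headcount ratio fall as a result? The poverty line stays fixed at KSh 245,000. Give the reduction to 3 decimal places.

0.111

Before: below the line — KSh 115,000, KSh 130,000, KSh 135,000, KSh 200,000, KSh 220,000; headcount ratio = 0.55556.
After the KSh 35,000 transfer: below the line — KSh 150,000, KSh 165,000, KSh 170,000, KSh 235,000; headcount ratio = 0.44444.
Reduction = 0.55556 − 0.44444 = 0.111.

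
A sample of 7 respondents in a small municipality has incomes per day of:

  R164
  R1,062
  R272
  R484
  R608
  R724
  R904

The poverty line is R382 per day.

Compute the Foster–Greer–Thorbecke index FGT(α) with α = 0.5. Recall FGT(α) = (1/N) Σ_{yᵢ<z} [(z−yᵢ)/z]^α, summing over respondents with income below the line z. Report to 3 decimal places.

0.185

Poor units: R164, R272 (q = 2 of N = 7).
Shortfall ratios: (382−164)/382 = 0.5707; (382−272)/382 = 0.2880.
Raised to α = 0.5: 0.75543; 0.53662.
Sum = 1.292051; FGT(0.5) = 1.292051 / 7 = 0.185.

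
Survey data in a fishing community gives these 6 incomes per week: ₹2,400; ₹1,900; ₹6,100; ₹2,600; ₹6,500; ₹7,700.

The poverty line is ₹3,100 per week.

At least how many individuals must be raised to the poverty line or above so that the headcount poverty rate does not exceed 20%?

3 of the 6 individuals are poor, so H = 3/6 = 0.500.
A headcount ratio of at most 20% allows at most ⌊0.20 × 6⌋ = 1 poor individuals.
So at least 3 − 1 = 2 must be lifted.

2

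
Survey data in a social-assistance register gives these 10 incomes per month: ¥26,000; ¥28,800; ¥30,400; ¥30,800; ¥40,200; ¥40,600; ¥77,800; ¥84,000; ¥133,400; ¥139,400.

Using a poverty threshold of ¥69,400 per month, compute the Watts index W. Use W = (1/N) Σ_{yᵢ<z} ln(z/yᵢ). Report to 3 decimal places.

Incomes under z: ¥26,000, ¥28,800, ¥30,400, ¥30,800, ¥40,200, ¥40,600 (q = 6 of N = 10).
Log shortfalls: ln(69400/26000) = 0.9818; ln(69400/28800) = 0.8795; ln(69400/30400) = 0.8254; ln(69400/30800) = 0.8124; ln(69400/40200) = 0.5460; ln(69400/40600) = 0.5361.
W = 4.581257 / 10 = 0.458.

0.458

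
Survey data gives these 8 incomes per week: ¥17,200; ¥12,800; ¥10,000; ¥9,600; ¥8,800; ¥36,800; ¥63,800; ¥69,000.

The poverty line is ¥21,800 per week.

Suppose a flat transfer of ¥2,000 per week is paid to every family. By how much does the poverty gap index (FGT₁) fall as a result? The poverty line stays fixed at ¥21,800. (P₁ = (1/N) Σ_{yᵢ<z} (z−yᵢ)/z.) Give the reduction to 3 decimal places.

0.057

Before: below the line — ¥8,800, ¥9,600, ¥10,000, ¥12,800, ¥17,200; poverty gap index (FGT₁) = 0.29014.
After the ¥2,000 transfer: below the line — ¥10,800, ¥11,600, ¥12,000, ¥14,800, ¥19,200; poverty gap index (FGT₁) = 0.23280.
Reduction = 0.29014 − 0.23280 = 0.057.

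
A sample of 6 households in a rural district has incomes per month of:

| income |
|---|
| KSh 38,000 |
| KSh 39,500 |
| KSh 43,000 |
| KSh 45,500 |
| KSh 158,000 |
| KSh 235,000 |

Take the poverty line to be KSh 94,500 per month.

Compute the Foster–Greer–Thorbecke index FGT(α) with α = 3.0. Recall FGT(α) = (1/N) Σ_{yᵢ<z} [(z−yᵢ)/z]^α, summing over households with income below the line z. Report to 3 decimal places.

0.119

Below z: KSh 38,000, KSh 39,500, KSh 43,000, KSh 45,500 (q = 4 of N = 6).
Relative gaps: (94500−38000)/94500 = 0.5979; (94500−39500)/94500 = 0.5820; (94500−43000)/94500 = 0.5450; (94500−45500)/94500 = 0.5185.
Raised to α = 3.0: 0.21372; 0.19715; 0.16186; 0.13941.
Sum = 0.712135; FGT(3.0) = 0.712135 / 6 = 0.119.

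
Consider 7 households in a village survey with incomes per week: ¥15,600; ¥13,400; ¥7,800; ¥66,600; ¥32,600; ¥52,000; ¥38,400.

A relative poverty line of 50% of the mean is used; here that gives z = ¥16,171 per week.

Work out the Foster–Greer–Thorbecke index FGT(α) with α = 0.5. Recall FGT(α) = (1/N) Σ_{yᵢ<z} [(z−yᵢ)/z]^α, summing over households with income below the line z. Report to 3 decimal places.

0.189

Below z: ¥7,800, ¥13,400, ¥15,600 (q = 3 of N = 7).
Shortfall ratios: (16171−7800)/16171 = 0.5177; (16171−13400)/16171 = 0.1714; (16171−15600)/16171 = 0.0353.
Raised to α = 0.5: 0.71948; 0.41395; 0.18791.
Sum = 1.321344; FGT(0.5) = 1.321344 / 7 = 0.189.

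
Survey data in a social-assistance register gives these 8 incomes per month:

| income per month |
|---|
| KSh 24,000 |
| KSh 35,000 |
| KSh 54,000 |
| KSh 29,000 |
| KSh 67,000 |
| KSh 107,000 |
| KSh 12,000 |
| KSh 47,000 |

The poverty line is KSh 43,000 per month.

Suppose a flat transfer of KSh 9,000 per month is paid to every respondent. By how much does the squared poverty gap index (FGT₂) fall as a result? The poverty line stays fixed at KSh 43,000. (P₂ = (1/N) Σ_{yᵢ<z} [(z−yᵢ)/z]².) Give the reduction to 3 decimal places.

Before: below the line — KSh 12,000, KSh 24,000, KSh 29,000, KSh 35,000; squared poverty gap index (FGT₂) = 0.10695.
After the KSh 9,000 transfer: below the line — KSh 21,000, KSh 33,000, KSh 38,000; squared poverty gap index (FGT₂) = 0.04117.
Reduction = 0.10695 − 0.04117 = 0.066.

0.066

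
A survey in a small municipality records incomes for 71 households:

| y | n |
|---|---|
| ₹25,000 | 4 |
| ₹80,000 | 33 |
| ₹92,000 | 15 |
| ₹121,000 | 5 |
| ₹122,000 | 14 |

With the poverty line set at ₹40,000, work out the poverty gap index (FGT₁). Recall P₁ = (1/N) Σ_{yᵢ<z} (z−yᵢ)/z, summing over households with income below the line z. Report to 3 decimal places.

0.021

Below the line: 4×₹25,000 (q = 4 of N = 71).
Gap ratios (z−y)/z: (40000−25000)/40000 = 0.3750 (×4).
Sum of shortfalls = 1.500000; P₁ averages over all N: 1.500000 / 71 = 0.021.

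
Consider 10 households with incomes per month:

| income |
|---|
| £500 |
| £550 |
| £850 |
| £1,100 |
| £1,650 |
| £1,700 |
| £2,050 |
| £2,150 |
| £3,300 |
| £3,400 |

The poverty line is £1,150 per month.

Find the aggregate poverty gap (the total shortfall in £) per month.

£1,600

Poor units: £500, £550, £850, £1,100 (q = 4 of N = 10).
Individual gaps: 1150−500 = 650; 1150−550 = 600; 1150−850 = 300; 1150−1100 = 50.
Aggregate gap = £1,600.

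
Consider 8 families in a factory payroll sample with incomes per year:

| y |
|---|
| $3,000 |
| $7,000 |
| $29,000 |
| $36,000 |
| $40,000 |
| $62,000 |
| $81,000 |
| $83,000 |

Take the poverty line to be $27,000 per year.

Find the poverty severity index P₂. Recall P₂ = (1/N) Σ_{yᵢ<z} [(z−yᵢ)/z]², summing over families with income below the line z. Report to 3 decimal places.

Incomes under z: $3,000, $7,000 (q = 2 of N = 8).
Shortfall ratios: (27000−3000)/27000 = 0.8889; (27000−7000)/27000 = 0.7407.
Squared: 0.7901; 0.5487.
Sum = 1.338820; P₂ = 1.338820 / 8 = 0.167.

0.167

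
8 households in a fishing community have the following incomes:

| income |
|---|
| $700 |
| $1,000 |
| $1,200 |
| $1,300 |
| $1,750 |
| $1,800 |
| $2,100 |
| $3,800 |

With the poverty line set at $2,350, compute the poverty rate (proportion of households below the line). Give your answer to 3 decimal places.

7 of the 8 households have income below $2,350.
H = 7/8 = 0.875.

0.875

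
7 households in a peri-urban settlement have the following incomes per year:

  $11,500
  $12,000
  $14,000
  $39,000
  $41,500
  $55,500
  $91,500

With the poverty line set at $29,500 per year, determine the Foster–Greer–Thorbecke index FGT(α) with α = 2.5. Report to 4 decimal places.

0.1089

Below the line: $11,500, $12,000, $14,000 (q = 3 of N = 7).
Relative gaps: (29500−11500)/29500 = 0.6102; (29500−12000)/29500 = 0.5932; (29500−14000)/29500 = 0.5254.
Raised to α = 2.5: 0.29082; 0.27104; 0.20011.
Sum = 0.761978; FGT(2.5) = 0.761978 / 7 = 0.1089.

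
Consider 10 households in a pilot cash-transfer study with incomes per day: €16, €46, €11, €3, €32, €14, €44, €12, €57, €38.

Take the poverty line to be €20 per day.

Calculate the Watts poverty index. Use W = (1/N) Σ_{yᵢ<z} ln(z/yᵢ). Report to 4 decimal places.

Below the line: €3, €11, €12, €14, €16 (q = 5 of N = 10).
Log gaps: ln(20/3) = 1.8971; ln(20/11) = 0.5978; ln(20/12) = 0.5108; ln(20/14) = 0.3567; ln(20/16) = 0.2231.
W = 3.585601 / 10 = 0.3586.

0.3586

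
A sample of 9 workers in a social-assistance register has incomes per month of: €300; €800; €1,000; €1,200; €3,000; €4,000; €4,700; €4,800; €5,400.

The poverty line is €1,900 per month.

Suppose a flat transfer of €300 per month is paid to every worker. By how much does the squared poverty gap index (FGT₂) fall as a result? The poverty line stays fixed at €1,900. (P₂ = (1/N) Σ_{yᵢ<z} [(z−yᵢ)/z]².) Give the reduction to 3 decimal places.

0.068

Before: below the line — €300, €800, €1,000, €1,200; squared poverty gap index (FGT₂) = 0.15605.
After the €300 transfer: below the line — €600, €1,100, €1,300, €1,500; squared poverty gap index (FGT₂) = 0.08772.
Reduction = 0.15605 − 0.08772 = 0.068.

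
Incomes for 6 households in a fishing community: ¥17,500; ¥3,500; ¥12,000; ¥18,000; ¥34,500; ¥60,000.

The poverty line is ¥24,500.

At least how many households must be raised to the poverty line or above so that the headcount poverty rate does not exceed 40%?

4 of the 6 households are poor, so H = 4/6 = 0.667.
A headcount ratio of at most 40% allows at most ⌊0.40 × 6⌋ = 2 poor households.
So at least 4 − 2 = 2 must be lifted.

2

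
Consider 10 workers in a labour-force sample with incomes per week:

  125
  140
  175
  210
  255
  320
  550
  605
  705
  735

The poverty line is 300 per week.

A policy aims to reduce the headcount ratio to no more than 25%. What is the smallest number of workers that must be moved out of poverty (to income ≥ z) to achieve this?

3

5 of the 10 workers are poor, so H = 5/10 = 0.500.
A headcount ratio of at most 25% allows at most ⌊0.25 × 10⌋ = 2 poor workers.
So at least 5 − 2 = 3 must be lifted.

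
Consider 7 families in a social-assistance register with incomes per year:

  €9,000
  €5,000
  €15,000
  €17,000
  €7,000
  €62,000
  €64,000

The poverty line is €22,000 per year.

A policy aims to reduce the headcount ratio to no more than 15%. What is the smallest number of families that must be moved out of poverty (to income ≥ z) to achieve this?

Currently q = 5 of N = 7 are below the line (H = 0.714).
A headcount ratio of at most 15% allows at most ⌊0.15 × 7⌋ = 1 poor families.
So at least 5 − 1 = 4 must be lifted.

4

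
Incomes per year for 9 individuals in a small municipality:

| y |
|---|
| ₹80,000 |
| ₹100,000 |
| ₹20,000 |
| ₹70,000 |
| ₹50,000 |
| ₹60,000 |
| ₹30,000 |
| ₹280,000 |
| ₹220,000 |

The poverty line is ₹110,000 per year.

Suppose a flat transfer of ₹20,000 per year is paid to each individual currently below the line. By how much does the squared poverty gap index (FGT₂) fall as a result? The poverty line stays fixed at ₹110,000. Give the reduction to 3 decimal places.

0.107

Before: below the line — ₹20,000, ₹30,000, ₹50,000, ₹60,000, ₹70,000, ₹80,000, ₹100,000; squared poverty gap index (FGT₂) = 0.21304.
After the ₹20,000 transfer: below the line — ₹40,000, ₹50,000, ₹70,000, ₹80,000, ₹90,000, ₹100,000; squared poverty gap index (FGT₂) = 0.10560.
Reduction = 0.21304 − 0.10560 = 0.107.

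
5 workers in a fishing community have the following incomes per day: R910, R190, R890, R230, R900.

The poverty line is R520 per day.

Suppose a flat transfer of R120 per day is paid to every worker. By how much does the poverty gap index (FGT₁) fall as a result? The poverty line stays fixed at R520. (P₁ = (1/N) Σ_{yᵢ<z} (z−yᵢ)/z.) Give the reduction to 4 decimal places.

Before: below the line — R190, R230; poverty gap index (FGT₁) = 0.238462.
After the R120 transfer: below the line — R310, R350; poverty gap index (FGT₁) = 0.146154.
Reduction = 0.238462 − 0.146154 = 0.0923.

0.0923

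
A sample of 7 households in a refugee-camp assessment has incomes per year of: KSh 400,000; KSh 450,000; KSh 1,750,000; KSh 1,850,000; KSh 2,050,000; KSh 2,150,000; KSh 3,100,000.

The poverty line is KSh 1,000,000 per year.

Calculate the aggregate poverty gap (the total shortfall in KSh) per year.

Poor units: KSh 400,000, KSh 450,000 (q = 2 of N = 7).
Individual gaps: 1000000−400000 = 600000; 1000000−450000 = 550000.
Aggregate gap = KSh 1,150,000.

KSh 1,150,000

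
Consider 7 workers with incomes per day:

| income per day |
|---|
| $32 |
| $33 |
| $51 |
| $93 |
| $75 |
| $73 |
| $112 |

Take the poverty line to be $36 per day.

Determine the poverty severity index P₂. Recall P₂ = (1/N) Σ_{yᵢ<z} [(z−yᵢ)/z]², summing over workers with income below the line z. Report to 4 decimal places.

0.0028

Incomes under z: $32, $33 (q = 2 of N = 7).
Shortfall ratios: (36−32)/36 = 0.1111; (36−33)/36 = 0.0833.
Squared: 0.0123; 0.0069.
Sum = 0.019290; P₂ = 0.019290 / 7 = 0.0028.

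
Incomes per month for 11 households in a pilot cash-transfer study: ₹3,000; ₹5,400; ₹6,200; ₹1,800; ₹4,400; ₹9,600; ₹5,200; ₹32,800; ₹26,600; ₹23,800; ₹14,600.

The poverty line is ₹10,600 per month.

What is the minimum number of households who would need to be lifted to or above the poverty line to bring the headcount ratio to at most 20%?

5

7 of the 11 households are poor, so H = 7/11 = 0.636.
A headcount ratio of at most 20% allows at most ⌊0.20 × 11⌋ = 2 poor households.
So at least 7 − 2 = 5 must be lifted.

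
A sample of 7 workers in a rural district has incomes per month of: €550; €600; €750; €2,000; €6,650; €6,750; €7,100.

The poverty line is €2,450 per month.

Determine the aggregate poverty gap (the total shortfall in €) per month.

Poor units: €550, €600, €750, €2,000 (q = 4 of N = 7).
Individual gaps: 2450−550 = 1900; 2450−600 = 1850; 2450−750 = 1700; 2450−2000 = 450.
Aggregate gap = €5,900.

€5,900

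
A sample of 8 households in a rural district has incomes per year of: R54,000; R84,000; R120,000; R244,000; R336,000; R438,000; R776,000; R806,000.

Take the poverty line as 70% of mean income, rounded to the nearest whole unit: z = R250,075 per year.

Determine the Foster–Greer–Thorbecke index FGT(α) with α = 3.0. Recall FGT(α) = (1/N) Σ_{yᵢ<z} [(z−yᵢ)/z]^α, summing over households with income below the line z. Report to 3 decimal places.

Poor units: R54,000, R84,000, R120,000, R244,000 (q = 4 of N = 8).
Relative gaps: (250075−54000)/250075 = 0.7841; (250075−84000)/250075 = 0.6641; (250075−120000)/250075 = 0.5201; (250075−244000)/250075 = 0.0243.
Raised to α = 3.0: 0.48201; 0.29289; 0.14072; 0.00001.
Sum = 0.915637; FGT(3.0) = 0.915637 / 8 = 0.114.

0.114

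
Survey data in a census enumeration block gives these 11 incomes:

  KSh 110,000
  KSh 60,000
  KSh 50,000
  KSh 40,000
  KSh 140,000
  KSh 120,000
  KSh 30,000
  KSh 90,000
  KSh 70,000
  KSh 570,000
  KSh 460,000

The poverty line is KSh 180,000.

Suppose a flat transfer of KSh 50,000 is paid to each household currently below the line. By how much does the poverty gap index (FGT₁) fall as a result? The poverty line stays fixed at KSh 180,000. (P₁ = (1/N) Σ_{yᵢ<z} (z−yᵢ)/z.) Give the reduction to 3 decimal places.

Before: below the line — KSh 30,000, KSh 40,000, KSh 50,000, KSh 60,000, KSh 70,000, KSh 90,000, KSh 110,000, KSh 120,000, KSh 140,000; poverty gap index (FGT₁) = 0.45960.
After the KSh 50,000 transfer: below the line — KSh 80,000, KSh 90,000, KSh 100,000, KSh 110,000, KSh 120,000, KSh 140,000, KSh 160,000, KSh 170,000; poverty gap index (FGT₁) = 0.23737.
Reduction = 0.45960 − 0.23737 = 0.222.

0.222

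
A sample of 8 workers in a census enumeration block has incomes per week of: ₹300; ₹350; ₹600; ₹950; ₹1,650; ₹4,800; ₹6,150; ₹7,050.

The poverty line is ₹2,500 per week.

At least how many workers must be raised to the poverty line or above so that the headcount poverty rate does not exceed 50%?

1

Currently q = 5 of N = 8 are below the line (H = 0.625).
A headcount ratio of at most 50% allows at most ⌊0.50 × 8⌋ = 4 poor workers.
So at least 5 − 4 = 1 must be lifted.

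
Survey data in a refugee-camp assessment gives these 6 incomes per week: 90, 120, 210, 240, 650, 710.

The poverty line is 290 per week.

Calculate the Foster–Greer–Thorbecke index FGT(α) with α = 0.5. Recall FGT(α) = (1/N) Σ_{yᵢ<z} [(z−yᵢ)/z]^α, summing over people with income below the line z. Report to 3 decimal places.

Below the line: 90, 120, 210, 240 (q = 4 of N = 6).
Normalized shortfalls: (290−90)/290 = 0.6897; (290−120)/290 = 0.5862; (290−210)/290 = 0.2759; (290−240)/290 = 0.1724.
Raised to α = 0.5: 0.83045; 0.76564; 0.52523; 0.41523.
Sum = 2.536549; FGT(0.5) = 2.536549 / 6 = 0.423.

0.423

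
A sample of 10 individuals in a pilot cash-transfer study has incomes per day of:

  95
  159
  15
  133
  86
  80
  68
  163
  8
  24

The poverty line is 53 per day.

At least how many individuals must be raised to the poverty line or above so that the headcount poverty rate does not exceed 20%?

1

3 of the 10 individuals are poor, so H = 3/10 = 0.300.
A headcount ratio of at most 20% allows at most ⌊0.20 × 10⌋ = 2 poor individuals.
So at least 3 − 2 = 1 must be lifted.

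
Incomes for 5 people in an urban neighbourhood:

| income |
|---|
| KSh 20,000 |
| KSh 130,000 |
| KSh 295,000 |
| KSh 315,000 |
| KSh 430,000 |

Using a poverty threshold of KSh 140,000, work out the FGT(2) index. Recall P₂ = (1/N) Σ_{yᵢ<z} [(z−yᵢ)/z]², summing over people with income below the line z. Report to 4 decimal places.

0.1480

Poor units: KSh 20,000, KSh 130,000 (q = 2 of N = 5).
Normalized shortfalls: (140000−20000)/140000 = 0.8571; (140000−130000)/140000 = 0.0714.
Squared: 0.7347; 0.0051.
Sum = 0.739796; P₂ = 0.739796 / 5 = 0.1480.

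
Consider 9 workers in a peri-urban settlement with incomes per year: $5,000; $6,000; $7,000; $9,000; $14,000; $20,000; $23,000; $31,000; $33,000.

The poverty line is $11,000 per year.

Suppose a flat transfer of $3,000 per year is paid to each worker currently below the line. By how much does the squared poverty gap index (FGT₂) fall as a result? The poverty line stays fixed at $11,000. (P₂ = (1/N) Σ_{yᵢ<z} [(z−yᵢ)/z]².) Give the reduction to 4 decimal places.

Before: below the line — $5,000, $6,000, $7,000, $9,000; squared poverty gap index (FGT₂) = 0.074380.
After the $3,000 transfer: below the line — $8,000, $9,000, $10,000; squared poverty gap index (FGT₂) = 0.012856.
Reduction = 0.074380 − 0.012856 = 0.0615.

0.0615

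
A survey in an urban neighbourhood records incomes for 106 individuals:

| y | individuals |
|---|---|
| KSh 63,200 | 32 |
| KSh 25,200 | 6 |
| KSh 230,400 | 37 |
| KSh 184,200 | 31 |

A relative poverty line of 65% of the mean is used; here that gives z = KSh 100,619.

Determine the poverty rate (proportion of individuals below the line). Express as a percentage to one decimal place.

38 of the 106 individuals have income below KSh 100,619.
H = 38/106 = 35.8%.

35.8%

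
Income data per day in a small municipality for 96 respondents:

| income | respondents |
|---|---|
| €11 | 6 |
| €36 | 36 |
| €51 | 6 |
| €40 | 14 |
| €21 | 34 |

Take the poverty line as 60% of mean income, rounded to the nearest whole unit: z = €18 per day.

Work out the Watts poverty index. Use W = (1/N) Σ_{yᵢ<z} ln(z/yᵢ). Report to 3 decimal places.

0.031

Incomes under z: 6×€11 (q = 6 of N = 96).
Log shortfalls: ln(18/11) = 0.4925 (×6).
W = 2.954859 / 96 = 0.031.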